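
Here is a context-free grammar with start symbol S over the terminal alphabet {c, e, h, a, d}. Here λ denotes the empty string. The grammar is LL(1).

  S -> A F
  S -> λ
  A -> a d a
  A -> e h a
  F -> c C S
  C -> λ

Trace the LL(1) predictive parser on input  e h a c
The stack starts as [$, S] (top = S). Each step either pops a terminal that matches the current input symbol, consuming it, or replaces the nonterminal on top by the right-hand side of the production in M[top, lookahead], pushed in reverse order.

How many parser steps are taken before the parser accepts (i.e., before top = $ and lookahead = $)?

9

step 1: stack=$ S  input=e h a c $  — expand S -> A F
step 2: stack=$ F A  input=e h a c $  — expand A -> e h a
step 3: stack=$ F a h e  input=e h a c $  — match e
step 4: stack=$ F a h  input=h a c $  — match h
step 5: stack=$ F a  input=a c $  — match a
step 6: stack=$ F  input=c $  — expand F -> c C S
step 7: stack=$ S C c  input=c $  — match c
step 8: stack=$ S C  input=$  — expand C -> λ
step 9: stack=$ S  input=$  — expand S -> λ
Accept reached after 9 steps.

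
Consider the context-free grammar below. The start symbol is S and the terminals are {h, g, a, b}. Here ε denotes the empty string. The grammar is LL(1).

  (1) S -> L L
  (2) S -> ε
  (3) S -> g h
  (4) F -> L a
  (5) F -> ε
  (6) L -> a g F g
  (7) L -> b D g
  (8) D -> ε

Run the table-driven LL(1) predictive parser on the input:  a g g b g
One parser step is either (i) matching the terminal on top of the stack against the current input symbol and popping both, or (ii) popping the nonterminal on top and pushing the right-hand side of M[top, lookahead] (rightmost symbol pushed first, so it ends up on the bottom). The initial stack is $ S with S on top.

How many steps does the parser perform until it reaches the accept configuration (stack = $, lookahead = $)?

10

step 1: stack=$ S  input=a g g b g $  — expand S -> L L
step 2: stack=$ L L  input=a g g b g $  — expand L -> a g F g
step 3: stack=$ L g F g a  input=a g g b g $  — match a
step 4: stack=$ L g F g  input=g g b g $  — match g
step 5: stack=$ L g F  input=g b g $  — expand F -> ε
step 6: stack=$ L g  input=g b g $  — match g
step 7: stack=$ L  input=b g $  — expand L -> b D g
step 8: stack=$ g D b  input=b g $  — match b
step 9: stack=$ g D  input=g $  — expand D -> ε
step 10: stack=$ g  input=g $  — match g
Accept reached after 10 steps.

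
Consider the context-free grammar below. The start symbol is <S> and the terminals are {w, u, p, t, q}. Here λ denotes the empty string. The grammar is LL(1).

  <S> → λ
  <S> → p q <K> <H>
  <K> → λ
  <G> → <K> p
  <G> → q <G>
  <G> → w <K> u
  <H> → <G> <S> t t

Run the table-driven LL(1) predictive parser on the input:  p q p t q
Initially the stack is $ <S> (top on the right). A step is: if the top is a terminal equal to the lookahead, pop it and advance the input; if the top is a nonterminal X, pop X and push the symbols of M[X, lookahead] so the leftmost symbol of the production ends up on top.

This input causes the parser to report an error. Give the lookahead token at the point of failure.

      Stack            Input        Action
   1  $ <S>            p q p t q $  expand <S> → p q <K> <H>
   2  $ <H> <K> q p    p q p t q $  match p
   3  $ <H> <K> q      q p t q $    match q
   4  $ <H> <K>        p t q $      expand <K> → λ
   5  $ <H>            p t q $      expand <H> → <G> <S> t t
   6  $ t t <S> <G>    p t q $      expand <G> → <K> p
   7  $ t t <S> p <K>  p t q $      expand <K> → λ
   8  $ t t <S> p      p t q $      match p
   9  $ t t <S>        t q $        expand <S> → λ
  10  $ t t            t q $        match t
  11  $ t              q $          error: top is terminal t but lookahead is q

q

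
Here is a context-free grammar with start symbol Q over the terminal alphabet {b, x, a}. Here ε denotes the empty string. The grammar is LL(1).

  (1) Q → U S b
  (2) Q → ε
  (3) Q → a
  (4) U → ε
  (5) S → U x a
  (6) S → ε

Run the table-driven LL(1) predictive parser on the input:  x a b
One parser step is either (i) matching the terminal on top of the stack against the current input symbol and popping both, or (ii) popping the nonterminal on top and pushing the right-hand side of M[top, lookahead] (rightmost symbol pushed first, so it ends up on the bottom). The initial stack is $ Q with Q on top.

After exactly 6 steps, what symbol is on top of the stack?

     Stack      Input    Action
  1  $ Q        x a b $  expand Q → U S b
  2  $ b S U    x a b $  expand U → ε
  3  $ b S      x a b $  expand S → U x a
  4  $ b a x U  x a b $  expand U → ε
  5  $ b a x    x a b $  match x
  6  $ b a      a b $    match a
Stack after step 6: $ b (top = b).

b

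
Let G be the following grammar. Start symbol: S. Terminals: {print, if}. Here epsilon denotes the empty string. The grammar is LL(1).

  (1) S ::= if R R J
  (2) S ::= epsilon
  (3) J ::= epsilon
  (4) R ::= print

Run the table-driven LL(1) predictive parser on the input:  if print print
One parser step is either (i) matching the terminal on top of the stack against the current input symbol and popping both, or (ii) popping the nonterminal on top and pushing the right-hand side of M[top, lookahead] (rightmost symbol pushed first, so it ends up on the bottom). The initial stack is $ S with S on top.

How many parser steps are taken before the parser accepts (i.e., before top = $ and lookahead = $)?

7

step 1: stack=$ S  input=if print print $  — expand S ::= if R R J
step 2: stack=$ J R R if  input=if print print $  — match if
step 3: stack=$ J R R  input=print print $  — expand R ::= print
step 4: stack=$ J R print  input=print print $  — match print
step 5: stack=$ J R  input=print $  — expand R ::= print
step 6: stack=$ J print  input=print $  — match print
step 7: stack=$ J  input=$  — expand J ::= epsilon
Accept reached after 7 steps.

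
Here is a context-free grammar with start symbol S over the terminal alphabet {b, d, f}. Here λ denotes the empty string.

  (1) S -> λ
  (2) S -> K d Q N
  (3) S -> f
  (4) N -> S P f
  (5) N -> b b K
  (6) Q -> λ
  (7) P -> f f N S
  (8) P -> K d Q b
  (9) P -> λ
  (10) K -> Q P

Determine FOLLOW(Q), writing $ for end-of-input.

FIRST(Q) = {λ}
FIRST(S) = {λ, d, f}  (via K d Q N)
FIRST(N) = {b, d, f}  (via S P f)
FIRST(P) = {λ, d, f}  (via K d Q b)
FIRST(K) = {λ, d, f}  (via Q P)
FOLLOW(S) includes $ since S is the start symbol.
FOLLOW(S): in N->S P f, S is followed by P f with FIRST {d, f}; in P->f f N S, the suffix after S is empty, so FOLLOW(S) ⊇ FOLLOW(P) = {$, d, f}. Thus FOLLOW(S) = {$, d, f}.
FOLLOW(N): in S->K d Q N, the suffix after N is empty, so FOLLOW(N) ⊇ FOLLOW(S) = {$, d, f}; in P->f f N S, N is followed by S with FIRST {λ, d, f}; in P->f f N S, the suffix after N is nullable, so FOLLOW(N) ⊇ FOLLOW(P) = {$, d, f}. Thus FOLLOW(N) = {$, d, f}.
FOLLOW(K): in S->K d Q N, K is followed by d Q N with FIRST {d}; in N->b b K, the suffix after K is empty, so FOLLOW(K) ⊇ FOLLOW(N) = {$, d, f}; in P->K d Q b, K is followed by d Q b with FIRST {d}. Thus FOLLOW(K) = {$, d, f}.
FOLLOW(Q): in S->K d Q N, Q is followed by N with FIRST {b, d, f}; in P->K d Q b, Q is followed by b with FIRST {b}; in K->Q P, Q is followed by P with FIRST {λ, d, f}; in K->Q P, the suffix after Q is nullable, so FOLLOW(Q) ⊇ FOLLOW(K) = {$, d, f}. Thus FOLLOW(Q) = {$, b, d, f}.
FOLLOW(P): in N->S P f, P is followed by f with FIRST {f}; in K->Q P, the suffix after P is empty, so FOLLOW(P) ⊇ FOLLOW(K) = {$, d, f}. Thus FOLLOW(P) = {$, d, f}.

{$, b, d, f}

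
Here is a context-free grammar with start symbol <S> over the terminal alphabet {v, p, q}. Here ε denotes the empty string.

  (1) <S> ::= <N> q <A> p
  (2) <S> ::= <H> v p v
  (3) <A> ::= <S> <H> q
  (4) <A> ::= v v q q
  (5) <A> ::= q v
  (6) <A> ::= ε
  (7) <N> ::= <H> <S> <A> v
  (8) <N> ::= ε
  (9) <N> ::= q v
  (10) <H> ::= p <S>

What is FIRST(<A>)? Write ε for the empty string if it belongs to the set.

FIRST(<H>) = {p}
FIRST(<N>) = {ε, p, q}  (via <H> <S> <A> v)
FIRST(<S>) = {p, q}  (via <N> q <A> p, <H> v p v)
FIRST(<A>) = {ε, p, q, v}  (via <S> <H> q)

{ε, p, q, v}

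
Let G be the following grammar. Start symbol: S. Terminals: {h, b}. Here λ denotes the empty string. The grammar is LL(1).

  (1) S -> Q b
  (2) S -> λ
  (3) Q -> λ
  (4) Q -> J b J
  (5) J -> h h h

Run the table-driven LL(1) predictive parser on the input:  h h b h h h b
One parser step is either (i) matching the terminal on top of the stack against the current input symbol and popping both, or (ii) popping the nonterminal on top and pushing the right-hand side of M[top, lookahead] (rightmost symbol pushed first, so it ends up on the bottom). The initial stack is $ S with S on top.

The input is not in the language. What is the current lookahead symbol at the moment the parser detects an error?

     Stack          Input            Action
  1  $ S            h h b h h h b $  expand S -> Q b
  2  $ b Q          h h b h h h b $  expand Q -> J b J
  3  $ b J b J      h h b h h h b $  expand J -> h h h
  4  $ b J b h h h  h h b h h h b $  match h
  5  $ b J b h h    h b h h h b $    match h
  6  $ b J b h      b h h h b $      error: top is terminal h but lookahead is b

b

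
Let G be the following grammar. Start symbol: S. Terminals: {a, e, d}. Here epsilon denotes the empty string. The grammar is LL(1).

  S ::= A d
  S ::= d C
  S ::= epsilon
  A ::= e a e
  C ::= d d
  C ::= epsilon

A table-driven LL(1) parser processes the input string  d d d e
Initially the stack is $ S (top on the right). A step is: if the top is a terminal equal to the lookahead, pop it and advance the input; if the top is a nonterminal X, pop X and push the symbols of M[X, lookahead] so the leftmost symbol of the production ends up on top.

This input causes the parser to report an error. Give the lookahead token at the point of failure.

     Stack  Input      Action
  1  $ S    d d d e $  expand S ::= d C
  2  $ C d  d d d e $  match d
  3  $ C    d d e $    expand C ::= d d
  4  $ d d  d d e $    match d
  5  $ d    d e $      match d
  6  $      e $        error: stack empty but input remains

e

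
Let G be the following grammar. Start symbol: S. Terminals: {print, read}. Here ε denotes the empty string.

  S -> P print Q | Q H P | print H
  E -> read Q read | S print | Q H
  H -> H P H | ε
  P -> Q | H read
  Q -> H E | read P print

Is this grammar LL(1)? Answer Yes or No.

FIRST(S) = {print, read}
FIRST(E) = {print, read}
FIRST(H) = {ε, print, read}
FIRST(P) = {print, read}
FIRST(Q) = {print, read}
FOLLOW(S) = {$, print}
FOLLOW(E) = {$, print, read}
FOLLOW(H) = {$, print, read}
FOLLOW(P) = {$, print, read}
FOLLOW(Q) = {$, print, read}
Cell M[E, print] receives both E -> S print and E -> Q H — the grammar is not LL(1).

No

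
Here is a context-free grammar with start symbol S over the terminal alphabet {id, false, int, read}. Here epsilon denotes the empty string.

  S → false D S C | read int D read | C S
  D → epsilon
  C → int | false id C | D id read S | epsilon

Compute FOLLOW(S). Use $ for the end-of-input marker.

FIRST(D) = {epsilon}
FIRST(C) = {epsilon, false, id, int}  (via D id read S)
FIRST(S) = {false, id, int, read}  (via C S)
FOLLOW(S) includes $ since S is the start symbol.
FOLLOW(D): in S→false D S C, D is followed by S C with FIRST {false, id, int, read}; in S→read int D read, D is followed by read with FIRST {read}; in C→D id read S, D is followed by id read S with FIRST {id}. Thus FOLLOW(D) = {false, id, int, read}.
FOLLOW(S): in S→false D S C, S is followed by C with FIRST {epsilon, false, id, int}; in S→false D S C, the suffix after S is nullable (adds nothing new); in S→C S, the suffix after S is empty (adds nothing new); in C→D id read S, the suffix after S is empty, so FOLLOW(S) ⊇ FOLLOW(C) = {$, false, id, int, read}. Thus FOLLOW(S) = {$, false, id, int, read}.
FOLLOW(C): in S→false D S C, the suffix after C is empty, so FOLLOW(C) ⊇ FOLLOW(S) = {$, false, id, int, read}; in S→C S, C is followed by S with FIRST {false, id, int, read}; in C→false id C, the suffix after C is empty (adds nothing new). Thus FOLLOW(C) = {$, false, id, int, read}.

{$, false, id, int, read}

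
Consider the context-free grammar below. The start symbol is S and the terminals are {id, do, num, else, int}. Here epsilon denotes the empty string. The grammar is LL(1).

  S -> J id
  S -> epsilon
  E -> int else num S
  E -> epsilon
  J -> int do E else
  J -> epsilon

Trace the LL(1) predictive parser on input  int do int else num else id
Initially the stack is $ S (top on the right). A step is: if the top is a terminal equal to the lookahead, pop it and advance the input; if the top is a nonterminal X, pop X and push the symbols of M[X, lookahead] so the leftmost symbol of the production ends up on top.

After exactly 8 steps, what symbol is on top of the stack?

     Stack                     Input                          Action
  1  $ S                       int do int else num else id $  expand S -> J id
  2  $ id J                    int do int else num else id $  expand J -> int do E else
  3  $ id else E do int        int do int else num else id $  match int
  4  $ id else E do            do int else num else id $      match do
  5  $ id else E               int else num else id $         expand E -> int else num S
  6  $ id else S num else int  int else num else id $         match int
  7  $ id else S num else      else num else id $             match else
  8  $ id else S num           num else id $                  match num
Stack after step 8: $ id else S (top = S).

S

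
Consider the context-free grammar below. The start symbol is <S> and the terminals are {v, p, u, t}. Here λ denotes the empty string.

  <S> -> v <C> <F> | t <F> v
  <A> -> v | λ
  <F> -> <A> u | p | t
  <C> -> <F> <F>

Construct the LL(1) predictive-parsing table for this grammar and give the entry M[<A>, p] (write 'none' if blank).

FIRST(<S>) = {t, v}
FIRST(<A>) = {λ, v}
FIRST(<F>) = {p, t, u, v}  (via <A> u)
FIRST(<C>) = {p, t, u, v}  (via <F> <F>)
FOLLOW(<S>) includes $ since <S> is the start symbol.
FOLLOW(<A>): in <F>-><A> u, <A> is followed by u with FIRST {u}. Thus FOLLOW(<A>) = {u}.
For <A> -> v: FIRST(v) = {v}, so it goes in M[<A>, t] for t ∈ {v}.
For <A> -> λ: FIRST(λ) = {λ}, so it goes in M[<A>, t] for t ∈ {}; since λ ∈ FIRST, also for every t ∈ FOLLOW(<A>) = {u}.
None of these place a production in M[<A>, p].

none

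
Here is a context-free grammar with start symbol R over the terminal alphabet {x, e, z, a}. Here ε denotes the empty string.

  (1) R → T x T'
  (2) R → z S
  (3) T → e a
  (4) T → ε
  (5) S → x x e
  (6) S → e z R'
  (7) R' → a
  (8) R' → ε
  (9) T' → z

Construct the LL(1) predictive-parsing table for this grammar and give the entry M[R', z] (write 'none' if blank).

none

FIRST(T) = {ε, e}
FIRST(S) = {e, x}
FIRST(R') = {ε, a}
FIRST(T') = {z}
FIRST(R) = {e, x, z}  (via T x T')
FOLLOW(R) includes $ since R is the start symbol.
FOLLOW(S): in R→z S, the suffix after S is empty, so FOLLOW(S) ⊇ FOLLOW(R) = {$}. Thus FOLLOW(S) = {$}.
FOLLOW(R'): in S→e z R', the suffix after R' is empty, so FOLLOW(R') ⊇ FOLLOW(S) = {$}. Thus FOLLOW(R') = {$}.
For R' → a: FIRST(a) = {a}, so it goes in M[R', t] for t ∈ {a}.
For R' → ε: FIRST(ε) = {ε}, so it goes in M[R', t] for t ∈ {}; since ε ∈ FIRST, also for every t ∈ FOLLOW(R') = {$}.
None of these place a production in M[R', z].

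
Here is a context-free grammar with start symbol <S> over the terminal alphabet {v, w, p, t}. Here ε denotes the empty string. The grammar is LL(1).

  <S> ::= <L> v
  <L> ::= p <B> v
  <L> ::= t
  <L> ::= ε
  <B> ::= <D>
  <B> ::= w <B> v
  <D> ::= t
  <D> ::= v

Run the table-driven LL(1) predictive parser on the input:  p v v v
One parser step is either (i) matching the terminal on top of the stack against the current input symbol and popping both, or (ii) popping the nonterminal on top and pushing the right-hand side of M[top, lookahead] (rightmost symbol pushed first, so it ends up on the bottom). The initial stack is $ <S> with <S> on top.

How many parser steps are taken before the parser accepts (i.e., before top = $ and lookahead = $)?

8

step 1: stack=$ <S>  input=p v v v $  — expand <S> ::= <L> v
step 2: stack=$ v <L>  input=p v v v $  — expand <L> ::= p <B> v
step 3: stack=$ v v <B> p  input=p v v v $  — match p
step 4: stack=$ v v <B>  input=v v v $  — expand <B> ::= <D>
step 5: stack=$ v v <D>  input=v v v $  — expand <D> ::= v
step 6: stack=$ v v v  input=v v v $  — match v
step 7: stack=$ v v  input=v v $  — match v
step 8: stack=$ v  input=v $  — match v
Accept reached after 8 steps.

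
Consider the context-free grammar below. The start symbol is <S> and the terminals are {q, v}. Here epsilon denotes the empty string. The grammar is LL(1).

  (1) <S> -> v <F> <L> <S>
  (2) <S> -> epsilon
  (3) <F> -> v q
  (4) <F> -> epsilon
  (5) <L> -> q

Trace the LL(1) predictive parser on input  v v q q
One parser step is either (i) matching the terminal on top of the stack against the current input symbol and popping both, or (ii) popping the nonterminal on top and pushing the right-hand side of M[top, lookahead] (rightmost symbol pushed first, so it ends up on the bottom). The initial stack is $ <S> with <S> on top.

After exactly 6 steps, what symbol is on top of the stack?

q

     Stack            Input      Action
  1  $ <S>            v v q q $  expand <S> -> v <F> <L> <S>
  2  $ <S> <L> <F> v  v v q q $  match v
  3  $ <S> <L> <F>    v q q $    expand <F> -> v q
  4  $ <S> <L> q v    v q q $    match v
  5  $ <S> <L> q      q q $      match q
  6  $ <S> <L>        q $        expand <L> -> q
Stack after step 6: $ <S> q (top = q).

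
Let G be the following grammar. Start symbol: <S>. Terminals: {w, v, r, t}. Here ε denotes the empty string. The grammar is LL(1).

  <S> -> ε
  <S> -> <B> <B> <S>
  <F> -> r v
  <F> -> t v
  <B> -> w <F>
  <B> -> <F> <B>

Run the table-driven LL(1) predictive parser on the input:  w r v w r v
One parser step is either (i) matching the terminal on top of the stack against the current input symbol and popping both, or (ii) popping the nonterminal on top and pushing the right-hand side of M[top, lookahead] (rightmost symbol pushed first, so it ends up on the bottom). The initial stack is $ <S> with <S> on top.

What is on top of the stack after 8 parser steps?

     Stack            Input          Action
  1  $ <S>            w r v w r v $  expand <S> -> <B> <B> <S>
  2  $ <S> <B> <B>    w r v w r v $  expand <B> -> w <F>
  3  $ <S> <B> <F> w  w r v w r v $  match w
  4  $ <S> <B> <F>    r v w r v $    expand <F> -> r v
  5  $ <S> <B> v r    r v w r v $    match r
  6  $ <S> <B> v      v w r v $      match v
  7  $ <S> <B>        w r v $        expand <B> -> w <F>
  8  $ <S> <F> w      w r v $        match w
Stack after step 8: $ <S> <F> (top = <F>).

<F>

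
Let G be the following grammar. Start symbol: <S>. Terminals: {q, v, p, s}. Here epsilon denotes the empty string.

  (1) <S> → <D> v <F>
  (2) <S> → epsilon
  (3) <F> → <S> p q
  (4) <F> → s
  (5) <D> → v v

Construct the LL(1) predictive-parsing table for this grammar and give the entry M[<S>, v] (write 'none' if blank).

<S> → <D> v <F>

FIRST(<D>) = {v}
FIRST(<S>) = {epsilon, v}  (via <D> v <F>)
FIRST(<F>) = {p, s, v}  (via <S> p q)
FOLLOW(<S>) includes $ since <S> is the start symbol.
FOLLOW(<S>): in <F>→<S> p q, <S> is followed by p q with FIRST {p}. Thus FOLLOW(<S>) = {$, p}.
For <S> → <D> v <F>: FIRST(<D> v <F>) = {v}, so it goes in M[<S>, t] for t ∈ {v}.
For <S> → epsilon: FIRST(epsilon) = {epsilon}, so it goes in M[<S>, t] for t ∈ {}; since epsilon ∈ FIRST, also for every t ∈ FOLLOW(<S>) = {$, p}.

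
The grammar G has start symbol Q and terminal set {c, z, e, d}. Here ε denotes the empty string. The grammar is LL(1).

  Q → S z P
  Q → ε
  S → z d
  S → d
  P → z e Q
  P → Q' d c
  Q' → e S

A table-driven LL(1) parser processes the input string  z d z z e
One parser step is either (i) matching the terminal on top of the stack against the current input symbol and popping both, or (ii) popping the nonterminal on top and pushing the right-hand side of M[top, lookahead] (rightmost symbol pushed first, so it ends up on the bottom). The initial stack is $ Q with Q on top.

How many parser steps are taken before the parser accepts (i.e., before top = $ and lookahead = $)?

9

step 1: stack=$ Q  input=z d z z e $  — expand Q → S z P
step 2: stack=$ P z S  input=z d z z e $  — expand S → z d
step 3: stack=$ P z d z  input=z d z z e $  — match z
step 4: stack=$ P z d  input=d z z e $  — match d
step 5: stack=$ P z  input=z z e $  — match z
step 6: stack=$ P  input=z e $  — expand P → z e Q
step 7: stack=$ Q e z  input=z e $  — match z
step 8: stack=$ Q e  input=e $  — match e
step 9: stack=$ Q  input=$  — expand Q → ε
Accept reached after 9 steps.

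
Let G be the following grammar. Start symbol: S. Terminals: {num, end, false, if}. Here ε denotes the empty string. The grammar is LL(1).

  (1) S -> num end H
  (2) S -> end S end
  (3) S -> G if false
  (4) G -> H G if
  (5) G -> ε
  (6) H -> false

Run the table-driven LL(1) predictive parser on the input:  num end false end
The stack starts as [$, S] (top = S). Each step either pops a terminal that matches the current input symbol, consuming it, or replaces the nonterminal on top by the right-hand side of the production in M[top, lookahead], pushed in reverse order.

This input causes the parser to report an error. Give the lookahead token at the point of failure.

end

     Stack        Input                Action
  1  $ S          num end false end $  expand S -> num end H
  2  $ H end num  num end false end $  match num
  3  $ H end      end false end $      match end
  4  $ H          false end $          expand H -> false
  5  $ false      false end $          match false
  6  $            end $                error: stack empty but input remains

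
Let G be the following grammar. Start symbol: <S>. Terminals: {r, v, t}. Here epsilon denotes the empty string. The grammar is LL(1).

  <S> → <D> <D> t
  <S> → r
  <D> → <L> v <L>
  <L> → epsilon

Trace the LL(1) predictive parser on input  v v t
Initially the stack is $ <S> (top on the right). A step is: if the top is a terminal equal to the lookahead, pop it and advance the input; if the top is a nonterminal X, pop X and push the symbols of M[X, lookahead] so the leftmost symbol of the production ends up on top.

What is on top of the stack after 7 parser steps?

v

     Stack              Input    Action
  1  $ <S>              v v t $  expand <S> → <D> <D> t
  2  $ t <D> <D>        v v t $  expand <D> → <L> v <L>
  3  $ t <D> <L> v <L>  v v t $  expand <L> → epsilon
  4  $ t <D> <L> v      v v t $  match v
  5  $ t <D> <L>        v t $    expand <L> → epsilon
  6  $ t <D>            v t $    expand <D> → <L> v <L>
  7  $ t <L> v <L>      v t $    expand <L> → epsilon
Stack after step 7: $ t <L> v (top = v).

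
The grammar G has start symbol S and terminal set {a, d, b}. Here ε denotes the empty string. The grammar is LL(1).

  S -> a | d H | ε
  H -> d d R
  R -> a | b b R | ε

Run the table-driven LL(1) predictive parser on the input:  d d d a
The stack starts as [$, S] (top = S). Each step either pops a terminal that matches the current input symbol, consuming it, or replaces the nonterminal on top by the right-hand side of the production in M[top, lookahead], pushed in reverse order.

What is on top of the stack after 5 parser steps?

R

     Stack    Input      Action
  1  $ S      d d d a $  expand S -> d H
  2  $ H d    d d d a $  match d
  3  $ H      d d a $    expand H -> d d R
  4  $ R d d  d d a $    match d
  5  $ R d    d a $      match d
Stack after step 5: $ R (top = R).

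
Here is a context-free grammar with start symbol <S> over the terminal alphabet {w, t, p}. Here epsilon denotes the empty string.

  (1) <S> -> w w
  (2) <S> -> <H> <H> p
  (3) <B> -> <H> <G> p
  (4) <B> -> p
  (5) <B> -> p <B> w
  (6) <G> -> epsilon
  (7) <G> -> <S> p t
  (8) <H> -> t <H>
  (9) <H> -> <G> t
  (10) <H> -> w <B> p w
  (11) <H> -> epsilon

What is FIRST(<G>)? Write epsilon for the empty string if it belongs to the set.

FIRST(<S>) = {p, t, w}  (via <H> <H> p)
FIRST(<G>) = {epsilon, p, t, w}  (via <S> p t)
FIRST(<H>) = {epsilon, p, t, w}  (via <G> t)
FIRST(<B>) = {p, t, w}  (via <H> <G> p)

{epsilon, p, t, w}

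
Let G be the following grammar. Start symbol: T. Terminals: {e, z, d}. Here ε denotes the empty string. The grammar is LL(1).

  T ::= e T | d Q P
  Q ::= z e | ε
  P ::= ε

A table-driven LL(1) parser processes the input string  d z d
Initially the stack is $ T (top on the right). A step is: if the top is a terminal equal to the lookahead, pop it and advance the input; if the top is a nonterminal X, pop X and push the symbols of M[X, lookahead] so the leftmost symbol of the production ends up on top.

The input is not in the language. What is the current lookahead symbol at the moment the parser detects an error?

d

     Stack    Input    Action
  1  $ T      d z d $  expand T ::= d Q P
  2  $ P Q d  d z d $  match d
  3  $ P Q    z d $    expand Q ::= z e
  4  $ P e z  z d $    match z
  5  $ P e    d $      error: top is terminal e but lookahead is d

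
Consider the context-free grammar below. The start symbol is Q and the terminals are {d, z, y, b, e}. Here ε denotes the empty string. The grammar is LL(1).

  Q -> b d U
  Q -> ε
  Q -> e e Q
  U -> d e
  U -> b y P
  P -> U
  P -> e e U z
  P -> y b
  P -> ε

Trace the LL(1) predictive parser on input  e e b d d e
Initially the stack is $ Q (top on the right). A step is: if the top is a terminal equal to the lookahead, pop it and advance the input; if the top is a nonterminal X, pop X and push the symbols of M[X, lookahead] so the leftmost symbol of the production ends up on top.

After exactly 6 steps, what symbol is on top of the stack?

     Stack    Input          Action
  1  $ Q      e e b d d e $  expand Q -> e e Q
  2  $ Q e e  e e b d d e $  match e
  3  $ Q e    e b d d e $    match e
  4  $ Q      b d d e $      expand Q -> b d U
  5  $ U d b  b d d e $      match b
  6  $ U d    d d e $        match d
Stack after step 6: $ U (top = U).

U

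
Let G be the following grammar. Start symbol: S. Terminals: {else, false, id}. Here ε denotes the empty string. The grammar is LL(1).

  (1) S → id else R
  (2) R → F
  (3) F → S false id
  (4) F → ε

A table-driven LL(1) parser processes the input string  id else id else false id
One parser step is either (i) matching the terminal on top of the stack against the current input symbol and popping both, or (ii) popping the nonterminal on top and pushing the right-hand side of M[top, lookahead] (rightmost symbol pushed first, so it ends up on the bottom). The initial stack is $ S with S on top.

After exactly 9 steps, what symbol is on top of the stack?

step 1: stack=$ S  input=id else id else false id $  — expand S → id else R
step 2: stack=$ R else id  input=id else id else false id $  — match id
step 3: stack=$ R else  input=else id else false id $  — match else
step 4: stack=$ R  input=id else false id $  — expand R → F
step 5: stack=$ F  input=id else false id $  — expand F → S false id
step 6: stack=$ id false S  input=id else false id $  — expand S → id else R
step 7: stack=$ id false R else id  input=id else false id $  — match id
step 8: stack=$ id false R else  input=else false id $  — match else
step 9: stack=$ id false R  input=false id $  — expand R → F
Stack after step 9: $ id false F (top = F).

F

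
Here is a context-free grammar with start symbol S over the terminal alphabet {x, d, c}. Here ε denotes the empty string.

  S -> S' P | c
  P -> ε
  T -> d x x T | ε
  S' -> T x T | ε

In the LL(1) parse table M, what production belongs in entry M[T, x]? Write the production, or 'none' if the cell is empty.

T -> ε

FIRST(P): from P->ε we get {ε}. So FIRST(P) = {ε}.
FIRST(T): from T->d x x T we get {d}; from T->ε we get {ε}. So FIRST(T) = {ε, d}.
FIRST(S'): from S'->T x T we get {d, x}; from S'->ε we get {ε}. So FIRST(S') = {ε, d, x}.
FIRST(S): from S->S' P we get {ε, d, x}; from S->c we get {c}. So FIRST(S) = {ε, c, d, x}.
FOLLOW(S) includes $ since S is the start symbol.
FOLLOW(S'): in S->S' P, S' is followed by P with FIRST {ε}; in S->S' P, the suffix after S' is nullable, so FOLLOW(S') ⊇ FOLLOW(S) = {$}. Thus FOLLOW(S') = {$}.
FOLLOW(T): in T->d x x T, the suffix after T is empty (adds nothing new); in S'->T x T (occurrence 1), T is followed by x T with FIRST {x}; in S'->T x T (occurrence 2), the suffix after T is empty, so FOLLOW(T) ⊇ FOLLOW(S') = {$}. Thus FOLLOW(T) = {$, x}.
For T -> d x x T: FIRST(d x x T) = {d}, so it goes in M[T, t] for t ∈ {d}.
For T -> ε: FIRST(ε) = {ε}, so it goes in M[T, t] for t ∈ {}; since ε ∈ FIRST, also for every t ∈ FOLLOW(T) = {$, x}.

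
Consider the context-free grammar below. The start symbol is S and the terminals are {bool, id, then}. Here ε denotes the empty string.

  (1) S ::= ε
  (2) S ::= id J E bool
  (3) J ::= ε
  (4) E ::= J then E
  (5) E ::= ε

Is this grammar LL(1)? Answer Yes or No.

FIRST(S) = {ε, id}
FIRST(J) = {ε}
FIRST(E) = {ε, then}
FOLLOW(S) = {$}
FOLLOW(J) = {bool, then}
FOLLOW(E) = {bool}
Each cell of M receives at most one production.

Yes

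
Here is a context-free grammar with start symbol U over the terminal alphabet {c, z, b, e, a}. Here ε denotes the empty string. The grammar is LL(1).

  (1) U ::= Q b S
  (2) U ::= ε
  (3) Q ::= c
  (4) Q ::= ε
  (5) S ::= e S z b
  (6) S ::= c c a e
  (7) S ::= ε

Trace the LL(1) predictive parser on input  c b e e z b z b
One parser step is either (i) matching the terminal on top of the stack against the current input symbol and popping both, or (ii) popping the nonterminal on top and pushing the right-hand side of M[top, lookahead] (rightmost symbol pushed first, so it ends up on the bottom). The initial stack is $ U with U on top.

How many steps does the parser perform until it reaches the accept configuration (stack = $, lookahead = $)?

      Stack          Input              Action
   1  $ U            c b e e z b z b $  expand U ::= Q b S
   2  $ S b Q        c b e e z b z b $  expand Q ::= c
   3  $ S b c        c b e e z b z b $  match c
   4  $ S b          b e e z b z b $    match b
   5  $ S            e e z b z b $      expand S ::= e S z b
   6  $ b z S e      e e z b z b $      match e
   7  $ b z S        e z b z b $        expand S ::= e S z b
   8  $ b z b z S e  e z b z b $        match e
   9  $ b z b z S    z b z b $          expand S ::= ε
  10  $ b z b z      z b z b $          match z
  11  $ b z b        b z b $            match b
  12  $ b z          z b $              match z
  13  $ b            b $                match b
Accept reached after 13 steps.

13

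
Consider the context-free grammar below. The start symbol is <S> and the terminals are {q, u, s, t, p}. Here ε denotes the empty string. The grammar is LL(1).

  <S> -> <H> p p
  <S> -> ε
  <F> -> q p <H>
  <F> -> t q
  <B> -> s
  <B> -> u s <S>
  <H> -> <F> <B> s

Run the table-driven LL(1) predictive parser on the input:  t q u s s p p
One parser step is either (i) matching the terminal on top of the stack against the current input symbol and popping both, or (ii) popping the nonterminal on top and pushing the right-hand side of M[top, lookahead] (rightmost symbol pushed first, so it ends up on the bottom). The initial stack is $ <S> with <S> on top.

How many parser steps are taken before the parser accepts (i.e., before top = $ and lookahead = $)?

      Stack            Input            Action
   1  $ <S>            t q u s s p p $  expand <S> -> <H> p p
   2  $ p p <H>        t q u s s p p $  expand <H> -> <F> <B> s
   3  $ p p s <B> <F>  t q u s s p p $  expand <F> -> t q
   4  $ p p s <B> q t  t q u s s p p $  match t
   5  $ p p s <B> q    q u s s p p $    match q
   6  $ p p s <B>      u s s p p $      expand <B> -> u s <S>
   7  $ p p s <S> s u  u s s p p $      match u
   8  $ p p s <S> s    s s p p $        match s
   9  $ p p s <S>      s p p $          expand <S> -> ε
  10  $ p p s          s p p $          match s
  11  $ p p            p p $            match p
  12  $ p              p $              match p
Accept reached after 12 steps.

12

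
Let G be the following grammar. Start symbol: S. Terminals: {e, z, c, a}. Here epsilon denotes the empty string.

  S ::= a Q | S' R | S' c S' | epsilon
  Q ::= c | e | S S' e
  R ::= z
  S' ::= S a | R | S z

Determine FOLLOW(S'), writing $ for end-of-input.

{$, a, c, e, z}

FIRST(R): from R::=z we get {z}. So FIRST(R) = {z}.
FIRST(S): from S::=a Q we get {a}; from S::=S' R we get {a, z}; from S::=S' c S' we get {a, z}; from S::=epsilon we get {epsilon}. So FIRST(S) = {epsilon, a, z}.
FIRST(S'): from S'::=S a we get {a, z}; from S'::=R we get {z}; from S'::=S z we get {a, z}. So FIRST(S') = {a, z}.
FIRST(Q): from Q::=c we get {c}; from Q::=e we get {e}; from Q::=S S' e we get {a, z}. So FIRST(Q) = {a, c, e, z}.
FOLLOW(S) includes $ since S is the start symbol.
FOLLOW(S): in Q::=S S' e, S is followed by S' e with FIRST {a, z}; in S'::=S a, S is followed by a with FIRST {a}; in S'::=S z, S is followed by z with FIRST {z}. Thus FOLLOW(S) = {$, a, z}.
FOLLOW(Q): in S::=a Q, the suffix after Q is empty, so FOLLOW(Q) ⊇ FOLLOW(S) = {$, a, z}. Thus FOLLOW(Q) = {$, a, z}.
FOLLOW(S'): in S::=S' R, S' is followed by R with FIRST {z}; in S::=S' c S' (occurrence 1), S' is followed by c S' with FIRST {c}; in S::=S' c S' (occurrence 2), the suffix after S' is empty, so FOLLOW(S') ⊇ FOLLOW(S) = {$, a, z}; in Q::=S S' e, S' is followed by e with FIRST {e}. Thus FOLLOW(S') = {$, a, c, e, z}.
FOLLOW(R): in S::=S' R, the suffix after R is empty, so FOLLOW(R) ⊇ FOLLOW(S) = {$, a, z}; in S'::=R, the suffix after R is empty, so FOLLOW(R) ⊇ FOLLOW(S') = {$, a, c, e, z}. Thus FOLLOW(R) = {$, a, c, e, z}.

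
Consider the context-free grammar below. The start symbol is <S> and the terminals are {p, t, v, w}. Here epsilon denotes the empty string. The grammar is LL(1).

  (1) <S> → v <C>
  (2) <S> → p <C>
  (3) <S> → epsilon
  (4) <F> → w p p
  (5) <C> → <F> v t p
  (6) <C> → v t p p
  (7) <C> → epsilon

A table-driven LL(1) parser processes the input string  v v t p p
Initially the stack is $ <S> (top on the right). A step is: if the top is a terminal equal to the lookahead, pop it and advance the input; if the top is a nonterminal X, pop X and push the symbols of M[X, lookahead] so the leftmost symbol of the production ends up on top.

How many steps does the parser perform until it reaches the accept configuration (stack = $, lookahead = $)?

step 1: stack=$ <S>  input=v v t p p $  — expand <S> → v <C>
step 2: stack=$ <C> v  input=v v t p p $  — match v
step 3: stack=$ <C>  input=v t p p $  — expand <C> → v t p p
step 4: stack=$ p p t v  input=v t p p $  — match v
step 5: stack=$ p p t  input=t p p $  — match t
step 6: stack=$ p p  input=p p $  — match p
step 7: stack=$ p  input=p $  — match p
Accept reached after 7 steps.

7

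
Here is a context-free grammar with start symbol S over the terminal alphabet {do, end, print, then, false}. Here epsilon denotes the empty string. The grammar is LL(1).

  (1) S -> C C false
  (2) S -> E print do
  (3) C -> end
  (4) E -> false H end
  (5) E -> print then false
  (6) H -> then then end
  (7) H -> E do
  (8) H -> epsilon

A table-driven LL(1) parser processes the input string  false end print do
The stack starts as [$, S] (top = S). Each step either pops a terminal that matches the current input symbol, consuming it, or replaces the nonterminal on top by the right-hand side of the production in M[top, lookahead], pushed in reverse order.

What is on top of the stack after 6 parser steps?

     Stack                   Input                 Action
  1  $ S                     false end print do $  expand S -> E print do
  2  $ do print E            false end print do $  expand E -> false H end
  3  $ do print end H false  false end print do $  match false
  4  $ do print end H        end print do $        expand H -> epsilon
  5  $ do print end          end print do $        match end
  6  $ do print              print do $            match print
Stack after step 6: $ do (top = do).

do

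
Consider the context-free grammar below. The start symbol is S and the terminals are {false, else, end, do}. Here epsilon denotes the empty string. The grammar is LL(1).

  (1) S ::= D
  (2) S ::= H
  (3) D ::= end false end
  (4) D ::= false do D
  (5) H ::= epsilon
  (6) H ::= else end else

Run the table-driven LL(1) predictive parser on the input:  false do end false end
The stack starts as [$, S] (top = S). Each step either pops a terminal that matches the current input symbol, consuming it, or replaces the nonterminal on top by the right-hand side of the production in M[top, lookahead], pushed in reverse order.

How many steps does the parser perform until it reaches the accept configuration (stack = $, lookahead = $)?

8

     Stack            Input                     Action
  1  $ S              false do end false end $  expand S ::= D
  2  $ D              false do end false end $  expand D ::= false do D
  3  $ D do false     false do end false end $  match false
  4  $ D do           do end false end $        match do
  5  $ D              end false end $           expand D ::= end false end
  6  $ end false end  end false end $           match end
  7  $ end false      false end $               match false
  8  $ end            end $                     match end
Accept reached after 8 steps.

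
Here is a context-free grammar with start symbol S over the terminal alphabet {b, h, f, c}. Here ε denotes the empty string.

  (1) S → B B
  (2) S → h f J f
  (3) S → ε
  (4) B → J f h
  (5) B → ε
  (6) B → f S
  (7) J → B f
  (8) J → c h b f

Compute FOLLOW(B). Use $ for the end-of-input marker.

FIRST(S) = {ε, c, f, h}  (via B B)
FIRST(B) = {ε, c, f}  (via J f h)
FIRST(J) = {c, f}  (via B f)
FOLLOW(S) includes $ since S is the start symbol.
FOLLOW(J): in S→h f J f, J is followed by f with FIRST {f}; in B→J f h, J is followed by f h with FIRST {f}. Thus FOLLOW(J) = {f}.
FOLLOW(S): in B→f S, the suffix after S is empty, so FOLLOW(S) ⊇ FOLLOW(B) = {$, c, f}. Thus FOLLOW(S) = {$, c, f}.
FOLLOW(B): in S→B B (occurrence 1), B is followed by B with FIRST {ε, c, f}; in S→B B (occurrence 1), the suffix after B is nullable, so FOLLOW(B) ⊇ FOLLOW(S) = {$, c, f}; in S→B B (occurrence 2), the suffix after B is empty, so FOLLOW(B) ⊇ FOLLOW(S) = {$, c, f}; in J→B f, B is followed by f with FIRST {f}. Thus FOLLOW(B) = {$, c, f}.

{$, c, f}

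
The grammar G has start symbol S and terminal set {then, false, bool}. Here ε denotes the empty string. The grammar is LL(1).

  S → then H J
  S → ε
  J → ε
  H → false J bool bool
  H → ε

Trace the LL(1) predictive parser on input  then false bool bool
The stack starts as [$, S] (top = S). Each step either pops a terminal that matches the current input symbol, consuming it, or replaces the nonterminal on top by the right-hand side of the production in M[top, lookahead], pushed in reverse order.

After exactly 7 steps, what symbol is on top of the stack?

step 1: stack=$ S  input=then false bool bool $  — expand S → then H J
step 2: stack=$ J H then  input=then false bool bool $  — match then
step 3: stack=$ J H  input=false bool bool $  — expand H → false J bool bool
step 4: stack=$ J bool bool J false  input=false bool bool $  — match false
step 5: stack=$ J bool bool J  input=bool bool $  — expand J → ε
step 6: stack=$ J bool bool  input=bool bool $  — match bool
step 7: stack=$ J bool  input=bool $  — match bool
Stack after step 7: $ J (top = J).

J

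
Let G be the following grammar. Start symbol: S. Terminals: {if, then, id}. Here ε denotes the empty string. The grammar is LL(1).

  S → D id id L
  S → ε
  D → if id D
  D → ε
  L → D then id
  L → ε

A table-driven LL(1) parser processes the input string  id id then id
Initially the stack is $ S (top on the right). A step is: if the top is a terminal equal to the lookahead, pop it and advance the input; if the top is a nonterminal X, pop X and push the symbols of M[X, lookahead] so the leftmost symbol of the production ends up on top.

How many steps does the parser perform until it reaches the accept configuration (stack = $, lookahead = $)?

8

     Stack        Input            Action
  1  $ S          id id then id $  expand S → D id id L
  2  $ L id id D  id id then id $  expand D → ε
  3  $ L id id    id id then id $  match id
  4  $ L id       id then id $     match id
  5  $ L          then id $        expand L → D then id
  6  $ id then D  then id $        expand D → ε
  7  $ id then    then id $        match then
  8  $ id         id $             match id
Accept reached after 8 steps.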